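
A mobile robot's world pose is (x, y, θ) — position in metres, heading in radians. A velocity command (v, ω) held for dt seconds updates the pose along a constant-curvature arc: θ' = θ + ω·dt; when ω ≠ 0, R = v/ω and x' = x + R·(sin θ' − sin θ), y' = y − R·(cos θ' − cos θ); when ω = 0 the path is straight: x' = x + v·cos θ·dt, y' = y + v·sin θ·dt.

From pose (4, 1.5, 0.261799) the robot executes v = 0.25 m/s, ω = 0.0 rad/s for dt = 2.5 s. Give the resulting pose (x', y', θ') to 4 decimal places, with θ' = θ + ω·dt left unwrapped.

(4.6037, 1.6618, 0.2618)

θ' = 0.2618 + 0.0·2.5 = 0.2618
ω = 0 → straight: x' = 4 + 0.25·cos(0.2618)·2.5 = 4.6037
y' = 1.5 + 0.25·sin(0.2618)·2.5 = 1.6618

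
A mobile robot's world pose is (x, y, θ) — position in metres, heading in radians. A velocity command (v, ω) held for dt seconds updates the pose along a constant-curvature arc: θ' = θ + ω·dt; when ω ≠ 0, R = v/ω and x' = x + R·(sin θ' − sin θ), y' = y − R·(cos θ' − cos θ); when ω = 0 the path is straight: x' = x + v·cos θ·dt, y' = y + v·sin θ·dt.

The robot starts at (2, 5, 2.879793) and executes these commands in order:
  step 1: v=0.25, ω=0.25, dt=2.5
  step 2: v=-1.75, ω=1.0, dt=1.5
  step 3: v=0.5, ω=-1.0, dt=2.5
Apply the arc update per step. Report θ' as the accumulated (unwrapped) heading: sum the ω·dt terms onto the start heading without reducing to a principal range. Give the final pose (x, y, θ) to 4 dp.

step 1: θ'=3.5048 (R=1.0000) → pose (1.3859, 4.9688, 3.5048)
step 2: θ'=5.0048 (R=-1.7500) → pose (2.4399, 7.1091, 5.0048)
step 3: θ'=2.5048 (R=-0.5000) → pose (1.6638, 6.5630, 2.5048)

(1.6638, 6.5630, 2.5048)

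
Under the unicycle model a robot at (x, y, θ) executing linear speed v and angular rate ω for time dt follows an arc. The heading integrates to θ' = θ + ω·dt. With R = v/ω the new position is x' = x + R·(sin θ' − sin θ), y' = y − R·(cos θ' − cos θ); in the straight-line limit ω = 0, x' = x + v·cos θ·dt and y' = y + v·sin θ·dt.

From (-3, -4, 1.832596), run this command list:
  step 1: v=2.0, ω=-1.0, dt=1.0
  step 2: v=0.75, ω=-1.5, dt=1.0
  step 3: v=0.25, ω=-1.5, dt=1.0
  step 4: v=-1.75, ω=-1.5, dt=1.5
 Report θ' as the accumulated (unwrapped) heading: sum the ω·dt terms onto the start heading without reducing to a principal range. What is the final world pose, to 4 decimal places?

(0.2479, -2.6211, -4.4174)

step 1: θ'=0.8326 (R=-2.0000) → pose (-2.5475, -2.1364, 0.8326)
step 2: θ'=-0.6674 (R=-0.5000) → pose (-1.8682, -2.0802, -0.6674)
step 3: θ'=-2.1674 (R=-0.1667) → pose (-1.8335, -2.3048, -2.1674)
step 4: θ'=-4.4174 (R=1.1667) → pose (0.2479, -2.6211, -4.4174)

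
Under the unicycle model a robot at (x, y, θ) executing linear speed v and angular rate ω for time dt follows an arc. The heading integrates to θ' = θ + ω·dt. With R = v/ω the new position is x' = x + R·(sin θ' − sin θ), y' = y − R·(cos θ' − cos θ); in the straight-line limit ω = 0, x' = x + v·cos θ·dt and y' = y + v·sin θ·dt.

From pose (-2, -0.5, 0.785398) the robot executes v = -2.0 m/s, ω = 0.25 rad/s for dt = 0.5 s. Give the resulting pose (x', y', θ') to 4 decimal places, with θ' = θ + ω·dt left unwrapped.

θ' = 0.7854 + 0.25·0.5 = 0.9104
R = v/ω = -2.0/0.25 = -8.0000
x' = -2 + -8.0000·(sin 0.9104 − sin 0.7854) = -2.6611
y' = -0.5 − -8.0000·(cos 0.9104 − cos 0.7854) = -1.2494

(-2.6611, -1.2494, 0.9104)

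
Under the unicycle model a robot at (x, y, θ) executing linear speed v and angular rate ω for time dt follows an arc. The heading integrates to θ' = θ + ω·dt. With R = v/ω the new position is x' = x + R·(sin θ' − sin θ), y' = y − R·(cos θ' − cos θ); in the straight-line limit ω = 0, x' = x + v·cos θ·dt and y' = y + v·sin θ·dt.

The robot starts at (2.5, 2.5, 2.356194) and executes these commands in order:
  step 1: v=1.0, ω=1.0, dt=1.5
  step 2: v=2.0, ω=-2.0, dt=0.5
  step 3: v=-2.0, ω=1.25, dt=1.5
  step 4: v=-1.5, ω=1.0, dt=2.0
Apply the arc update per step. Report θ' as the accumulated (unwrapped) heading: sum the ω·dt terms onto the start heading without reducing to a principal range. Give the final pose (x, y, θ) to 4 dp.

(0.1014, 5.2332, 6.7312)

step 1: θ'=3.8562 (R=1.0000) → pose (1.1376, 2.5482, 3.8562)
step 2: θ'=2.8562 (R=-1.0000) → pose (0.2007, 2.3441, 2.8562)
step 3: θ'=4.7312 (R=-1.6000) → pose (2.2509, 3.9094, 4.7312)
step 4: θ'=6.7312 (R=-1.5000) → pose (0.1014, 5.2332, 6.7312)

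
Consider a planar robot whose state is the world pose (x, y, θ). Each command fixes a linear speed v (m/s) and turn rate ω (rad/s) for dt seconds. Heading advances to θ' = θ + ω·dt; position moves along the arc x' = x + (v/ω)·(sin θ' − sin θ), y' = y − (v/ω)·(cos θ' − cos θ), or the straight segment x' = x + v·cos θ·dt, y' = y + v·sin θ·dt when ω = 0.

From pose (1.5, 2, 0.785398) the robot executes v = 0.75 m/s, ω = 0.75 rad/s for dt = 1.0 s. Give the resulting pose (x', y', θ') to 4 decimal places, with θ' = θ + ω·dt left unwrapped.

θ' = 0.7854 + 0.75·1.0 = 1.5354
R = v/ω = 0.75/0.75 = 1.0000
x' = 1.5 + 1.0000·(sin 1.5354 − sin 0.7854) = 1.7923
y' = 2 − 1.0000·(cos 1.5354 − cos 0.7854) = 2.6717

(1.7923, 2.6717, 1.5354)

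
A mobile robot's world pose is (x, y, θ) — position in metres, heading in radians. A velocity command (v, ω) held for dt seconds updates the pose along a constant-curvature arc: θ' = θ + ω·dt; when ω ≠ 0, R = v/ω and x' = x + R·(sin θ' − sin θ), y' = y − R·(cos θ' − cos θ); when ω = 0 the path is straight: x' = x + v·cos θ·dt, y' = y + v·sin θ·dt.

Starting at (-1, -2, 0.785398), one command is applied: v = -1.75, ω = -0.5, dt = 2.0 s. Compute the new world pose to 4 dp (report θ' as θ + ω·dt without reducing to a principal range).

θ' = 0.7854 + -0.5·2.0 = -0.2146
R = v/ω = -1.75/-0.5 = 3.5000
x' = -1 + 3.5000·(sin -0.2146 − sin 0.7854) = -4.2202
y' = -2 − 3.5000·(cos -0.2146 − cos 0.7854) = -2.9448

(-4.2202, -2.9448, -0.2146)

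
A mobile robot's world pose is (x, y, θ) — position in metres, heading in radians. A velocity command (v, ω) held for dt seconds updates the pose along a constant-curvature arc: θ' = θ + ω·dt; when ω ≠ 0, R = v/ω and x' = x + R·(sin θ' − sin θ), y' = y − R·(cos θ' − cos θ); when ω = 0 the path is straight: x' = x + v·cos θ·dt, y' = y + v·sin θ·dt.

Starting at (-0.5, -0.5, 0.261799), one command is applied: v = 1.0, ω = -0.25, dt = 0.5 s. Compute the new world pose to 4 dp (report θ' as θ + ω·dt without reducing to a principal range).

(-0.0102, -0.4011, 0.1368)

θ' = 0.2618 + -0.25·0.5 = 0.1368
R = v/ω = 1.0/-0.25 = -4.0000
x' = -0.5 + -4.0000·(sin 0.1368 − sin 0.2618) = -0.0102
y' = -0.5 − -4.0000·(cos 0.1368 − cos 0.2618) = -0.4011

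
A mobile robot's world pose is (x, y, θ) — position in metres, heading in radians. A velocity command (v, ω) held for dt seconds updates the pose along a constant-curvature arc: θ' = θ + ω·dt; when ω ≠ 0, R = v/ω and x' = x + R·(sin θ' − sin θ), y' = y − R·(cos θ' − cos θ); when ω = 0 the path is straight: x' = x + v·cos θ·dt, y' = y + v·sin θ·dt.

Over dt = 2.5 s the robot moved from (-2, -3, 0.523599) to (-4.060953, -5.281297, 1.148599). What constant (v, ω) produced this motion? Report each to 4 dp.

v = -1.2500, ω = 0.2500

Δθ = 1.148599 − 0.523599 = 0.625000
ω = Δθ/dt = 0.625000/2.5 = 0.2500
R = −Δy/(cos θ' − cos θ) = -5.0000
v = R·ω = -5.0000·0.2500 = -1.2500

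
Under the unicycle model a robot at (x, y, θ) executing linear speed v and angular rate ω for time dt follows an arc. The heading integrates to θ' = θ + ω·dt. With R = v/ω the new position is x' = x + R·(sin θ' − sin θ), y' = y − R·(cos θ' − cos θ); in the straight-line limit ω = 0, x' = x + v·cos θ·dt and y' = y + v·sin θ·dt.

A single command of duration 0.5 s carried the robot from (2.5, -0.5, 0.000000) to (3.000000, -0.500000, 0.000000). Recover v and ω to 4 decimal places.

Δθ = 0.000000 − 0.000000 = 0.000000
ω = Δθ/dt = 0.000000/0.5 = 0.0000
ω = 0 → v = (Δx·cos θ + Δy·sin θ)/dt = 1.0000

v = 1.0000, ω = 0.0000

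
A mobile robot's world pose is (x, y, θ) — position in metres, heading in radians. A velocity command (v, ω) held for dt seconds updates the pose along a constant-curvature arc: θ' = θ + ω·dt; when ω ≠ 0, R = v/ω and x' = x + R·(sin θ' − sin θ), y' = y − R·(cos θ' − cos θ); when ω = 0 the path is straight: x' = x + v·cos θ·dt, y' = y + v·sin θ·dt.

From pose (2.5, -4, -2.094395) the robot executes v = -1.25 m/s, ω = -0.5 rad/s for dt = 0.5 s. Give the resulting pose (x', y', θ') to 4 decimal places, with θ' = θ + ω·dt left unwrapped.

θ' = -2.0944 + -0.5·0.5 = -2.3444
R = v/ω = -1.25/-0.5 = 2.5000
x' = 2.5 + 2.5000·(sin -2.3444 − sin -2.0944) = 2.8766
y' = -4 − 2.5000·(cos -2.3444 − cos -2.0944) = -3.5032

(2.8766, -3.5032, -2.3444)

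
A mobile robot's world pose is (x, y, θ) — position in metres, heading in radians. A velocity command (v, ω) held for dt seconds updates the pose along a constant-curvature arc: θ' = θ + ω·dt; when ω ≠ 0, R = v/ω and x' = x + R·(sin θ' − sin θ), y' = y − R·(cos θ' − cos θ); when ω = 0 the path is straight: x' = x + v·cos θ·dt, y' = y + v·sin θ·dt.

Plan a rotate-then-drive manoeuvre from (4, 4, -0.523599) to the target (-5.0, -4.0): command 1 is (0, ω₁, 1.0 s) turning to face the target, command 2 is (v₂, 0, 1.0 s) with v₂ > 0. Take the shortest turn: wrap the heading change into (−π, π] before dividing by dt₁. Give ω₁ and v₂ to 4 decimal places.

heading to target = atan2(-4−4, -5−4) = -2.4150
Δθ = wrap(-2.4150 − -0.5236) = -1.8914; ω₁ = Δθ/dt₁ = -1.8914
distance = √((-5−4)² + (-4−4)²) = 12.0416; v₂ = distance/dt₂ = 12.0416

ω₁ = -1.8914, v₂ = 12.0416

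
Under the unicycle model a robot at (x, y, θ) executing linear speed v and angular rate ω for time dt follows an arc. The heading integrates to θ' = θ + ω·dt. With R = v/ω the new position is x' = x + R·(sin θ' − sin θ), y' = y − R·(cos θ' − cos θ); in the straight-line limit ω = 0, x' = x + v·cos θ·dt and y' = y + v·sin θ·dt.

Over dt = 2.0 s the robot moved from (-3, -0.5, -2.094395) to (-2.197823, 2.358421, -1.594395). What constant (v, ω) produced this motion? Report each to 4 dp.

v = -1.5000, ω = 0.2500

Δθ = -1.594395 − -2.094395 = 0.500000
ω = Δθ/dt = 0.500000/2.0 = 0.2500
R = −Δy/(cos θ' − cos θ) = -6.0000
v = R·ω = -6.0000·0.2500 = -1.5000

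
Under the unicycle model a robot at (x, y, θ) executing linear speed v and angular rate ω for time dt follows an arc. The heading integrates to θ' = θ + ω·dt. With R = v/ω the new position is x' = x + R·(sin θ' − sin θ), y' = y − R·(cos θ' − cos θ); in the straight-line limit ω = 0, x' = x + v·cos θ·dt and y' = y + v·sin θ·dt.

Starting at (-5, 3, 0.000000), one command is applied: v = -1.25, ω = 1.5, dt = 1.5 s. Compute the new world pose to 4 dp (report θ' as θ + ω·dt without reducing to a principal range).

(-5.6484, 1.6432, 2.2500)

θ' = 0.0000 + 1.5·1.5 = 2.2500
R = v/ω = -1.25/1.5 = -0.8333
x' = -5 + -0.8333·(sin 2.2500 − sin 0.0000) = -5.6484
y' = 3 − -0.8333·(cos 2.2500 − cos 0.0000) = 1.6432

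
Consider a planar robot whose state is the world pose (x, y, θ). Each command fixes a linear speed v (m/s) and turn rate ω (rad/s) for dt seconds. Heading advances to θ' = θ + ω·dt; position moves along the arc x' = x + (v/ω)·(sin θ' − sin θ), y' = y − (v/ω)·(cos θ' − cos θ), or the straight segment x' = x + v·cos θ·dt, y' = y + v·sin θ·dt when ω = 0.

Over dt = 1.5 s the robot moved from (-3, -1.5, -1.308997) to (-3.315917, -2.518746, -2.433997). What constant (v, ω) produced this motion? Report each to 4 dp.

v = 0.7500, ω = -0.7500

Δθ = -2.433997 − -1.308997 = -1.125000
ω = Δθ/dt = -1.125000/1.5 = -0.7500
R = −Δy/(cos θ' − cos θ) = -1.0000
v = R·ω = -1.0000·-0.7500 = 0.7500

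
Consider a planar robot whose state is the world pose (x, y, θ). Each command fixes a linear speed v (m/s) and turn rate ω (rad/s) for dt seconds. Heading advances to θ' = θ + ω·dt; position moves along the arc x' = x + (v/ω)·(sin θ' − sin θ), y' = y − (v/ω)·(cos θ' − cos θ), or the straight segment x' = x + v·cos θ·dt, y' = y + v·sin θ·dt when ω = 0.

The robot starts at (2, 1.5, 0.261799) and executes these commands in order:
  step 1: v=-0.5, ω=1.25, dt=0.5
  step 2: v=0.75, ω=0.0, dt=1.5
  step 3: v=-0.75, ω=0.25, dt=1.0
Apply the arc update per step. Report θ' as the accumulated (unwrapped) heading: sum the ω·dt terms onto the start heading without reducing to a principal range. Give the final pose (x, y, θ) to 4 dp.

(2.1077, 1.6041, 1.1368)

step 1: θ'=0.8868 (R=-0.4000) → pose (1.7935, 1.3664, 0.8868)
step 2: θ'=0.8868 (straight) → pose (2.5044, 2.2383, 0.8868)
step 3: θ'=1.1368 (R=-3.0000) → pose (2.1077, 1.6041, 1.1368)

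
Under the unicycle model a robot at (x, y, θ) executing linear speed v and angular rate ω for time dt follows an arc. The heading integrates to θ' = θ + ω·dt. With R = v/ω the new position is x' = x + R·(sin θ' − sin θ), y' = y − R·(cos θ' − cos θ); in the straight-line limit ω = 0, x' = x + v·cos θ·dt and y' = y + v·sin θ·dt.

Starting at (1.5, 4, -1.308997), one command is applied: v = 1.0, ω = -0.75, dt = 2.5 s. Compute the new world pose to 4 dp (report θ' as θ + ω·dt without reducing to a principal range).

(0.1556, 2.3228, -3.1840)

θ' = -1.3090 + -0.75·2.5 = -3.1840
R = v/ω = 1.0/-0.75 = -1.3333
x' = 1.5 + -1.3333·(sin -3.1840 − sin -1.3090) = 0.1556
y' = 4 − -1.3333·(cos -3.1840 − cos -1.3090) = 2.3228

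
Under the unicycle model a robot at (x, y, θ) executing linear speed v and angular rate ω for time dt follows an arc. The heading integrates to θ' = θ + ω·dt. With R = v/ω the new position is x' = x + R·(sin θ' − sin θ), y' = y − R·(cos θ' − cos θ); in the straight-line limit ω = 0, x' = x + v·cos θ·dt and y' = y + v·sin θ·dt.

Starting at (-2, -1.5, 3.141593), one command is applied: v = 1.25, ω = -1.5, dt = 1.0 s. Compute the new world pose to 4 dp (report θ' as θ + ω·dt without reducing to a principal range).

(-2.8312, -0.7256, 1.6416)

θ' = 3.1416 + -1.5·1.0 = 1.6416
R = v/ω = 1.25/-1.5 = -0.8333
x' = -2 + -0.8333·(sin 1.6416 − sin 3.1416) = -2.8312
y' = -1.5 − -0.8333·(cos 1.6416 − cos 3.1416) = -0.7256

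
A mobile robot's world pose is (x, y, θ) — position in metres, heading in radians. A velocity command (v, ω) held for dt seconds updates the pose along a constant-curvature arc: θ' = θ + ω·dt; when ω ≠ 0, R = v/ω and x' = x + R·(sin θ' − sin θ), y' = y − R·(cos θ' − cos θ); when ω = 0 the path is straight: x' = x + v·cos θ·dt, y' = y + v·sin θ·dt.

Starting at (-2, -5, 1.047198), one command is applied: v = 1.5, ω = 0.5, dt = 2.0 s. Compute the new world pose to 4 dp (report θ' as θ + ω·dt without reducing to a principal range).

θ' = 1.0472 + 0.5·2.0 = 2.0472
R = v/ω = 1.5/0.5 = 3.0000
x' = -2 + 3.0000·(sin 2.0472 − sin 1.0472) = -1.9321
y' = -5 − 3.0000·(cos 2.0472 − cos 1.0472) = -2.1242

(-1.9321, -2.1242, 2.0472)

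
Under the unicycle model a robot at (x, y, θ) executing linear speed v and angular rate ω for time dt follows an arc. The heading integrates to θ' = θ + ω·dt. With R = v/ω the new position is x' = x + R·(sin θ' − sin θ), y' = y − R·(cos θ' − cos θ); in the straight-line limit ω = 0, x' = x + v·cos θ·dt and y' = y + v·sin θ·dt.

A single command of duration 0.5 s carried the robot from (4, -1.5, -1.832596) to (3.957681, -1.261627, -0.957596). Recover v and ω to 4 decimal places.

v = -0.5000, ω = 1.7500

Δθ = -0.957596 − -1.832596 = 0.875000
ω = Δθ/dt = 0.875000/0.5 = 1.7500
R = −Δy/(cos θ' − cos θ) = -0.2857
v = R·ω = -0.2857·1.7500 = -0.5000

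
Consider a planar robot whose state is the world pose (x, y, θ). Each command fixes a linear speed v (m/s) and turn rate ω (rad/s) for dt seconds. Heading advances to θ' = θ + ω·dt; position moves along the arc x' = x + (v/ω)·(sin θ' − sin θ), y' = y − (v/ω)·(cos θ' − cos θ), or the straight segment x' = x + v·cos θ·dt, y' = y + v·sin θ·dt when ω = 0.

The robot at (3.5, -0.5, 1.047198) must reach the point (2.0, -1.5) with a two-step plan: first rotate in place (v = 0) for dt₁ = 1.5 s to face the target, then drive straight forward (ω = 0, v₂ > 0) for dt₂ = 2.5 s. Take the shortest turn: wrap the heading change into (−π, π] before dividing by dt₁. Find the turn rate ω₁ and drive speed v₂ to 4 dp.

heading to target = atan2(-1.5−-0.5, 2−3.5) = -2.5536
Δθ = wrap(-2.5536 − 1.0472) = 2.6824; ω₁ = Δθ/dt₁ = 1.7883
distance = √((2−3.5)² + (-1.5−-0.5)²) = 1.8028; v₂ = distance/dt₂ = 0.7211

ω₁ = 1.7883, v₂ = 0.7211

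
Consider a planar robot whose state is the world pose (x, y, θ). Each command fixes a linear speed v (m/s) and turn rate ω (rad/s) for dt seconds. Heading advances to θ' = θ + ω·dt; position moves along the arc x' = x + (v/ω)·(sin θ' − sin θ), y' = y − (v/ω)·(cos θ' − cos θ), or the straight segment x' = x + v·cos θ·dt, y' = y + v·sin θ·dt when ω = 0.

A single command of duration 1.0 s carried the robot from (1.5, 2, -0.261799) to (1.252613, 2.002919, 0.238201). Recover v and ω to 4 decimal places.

v = -0.2500, ω = 0.5000

Δθ = 0.238201 − -0.261799 = 0.500000
ω = Δθ/dt = 0.500000/1.0 = 0.5000
R = Δx/(sin θ' − sin θ) = -0.5000
v = R·ω = -0.5000·0.5000 = -0.2500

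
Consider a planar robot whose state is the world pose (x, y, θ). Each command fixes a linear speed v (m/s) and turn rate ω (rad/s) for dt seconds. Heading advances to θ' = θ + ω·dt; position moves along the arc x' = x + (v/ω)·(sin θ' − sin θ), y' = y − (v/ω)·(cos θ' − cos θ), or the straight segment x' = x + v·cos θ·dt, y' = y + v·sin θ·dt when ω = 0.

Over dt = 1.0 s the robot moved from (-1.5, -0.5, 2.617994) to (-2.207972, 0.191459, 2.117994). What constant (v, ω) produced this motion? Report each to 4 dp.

v = 1.0000, ω = -0.5000

Δθ = 2.117994 − 2.617994 = -0.500000
ω = Δθ/dt = -0.500000/1.0 = -0.5000
R = Δx/(sin θ' − sin θ) = -2.0000
v = R·ω = -2.0000·-0.5000 = 1.0000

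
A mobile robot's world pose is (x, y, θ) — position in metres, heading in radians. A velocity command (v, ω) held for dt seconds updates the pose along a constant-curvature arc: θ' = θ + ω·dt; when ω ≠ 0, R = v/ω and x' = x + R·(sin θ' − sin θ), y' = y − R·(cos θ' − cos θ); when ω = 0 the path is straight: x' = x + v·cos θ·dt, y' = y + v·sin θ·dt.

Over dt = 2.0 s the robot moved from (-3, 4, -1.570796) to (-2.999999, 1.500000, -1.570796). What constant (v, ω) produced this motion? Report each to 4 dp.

Δθ = -1.570796 − -1.570796 = 0.000000
ω = Δθ/dt = 0.000000/2.0 = 0.0000
ω = 0 → v = (Δx·cos θ + Δy·sin θ)/dt = 1.2500

v = 1.2500, ω = 0.0000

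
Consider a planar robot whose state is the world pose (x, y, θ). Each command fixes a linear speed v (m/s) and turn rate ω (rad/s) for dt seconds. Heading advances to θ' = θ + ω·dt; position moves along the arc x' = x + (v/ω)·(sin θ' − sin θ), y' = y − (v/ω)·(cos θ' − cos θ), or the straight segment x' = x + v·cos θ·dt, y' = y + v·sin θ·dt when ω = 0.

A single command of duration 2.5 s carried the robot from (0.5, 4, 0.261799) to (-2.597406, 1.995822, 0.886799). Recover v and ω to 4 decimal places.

Δθ = 0.886799 − 0.261799 = 0.625000
ω = Δθ/dt = 0.625000/2.5 = 0.2500
R = Δx/(sin θ' − sin θ) = -6.0000
v = R·ω = -6.0000·0.2500 = -1.5000

v = -1.5000, ω = 0.2500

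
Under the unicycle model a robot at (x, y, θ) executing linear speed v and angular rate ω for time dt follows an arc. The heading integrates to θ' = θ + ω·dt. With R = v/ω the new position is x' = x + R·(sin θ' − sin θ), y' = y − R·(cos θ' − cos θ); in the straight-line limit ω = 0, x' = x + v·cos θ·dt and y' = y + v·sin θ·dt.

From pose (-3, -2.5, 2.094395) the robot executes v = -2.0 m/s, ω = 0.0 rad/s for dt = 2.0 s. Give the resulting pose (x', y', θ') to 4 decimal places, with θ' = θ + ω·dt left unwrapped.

(-1.0000, -5.9641, 2.0944)

θ' = 2.0944 + 0.0·2.0 = 2.0944
ω = 0 → straight: x' = -3 + -2.0·cos(2.0944)·2.0 = -1.0000
y' = -2.5 + -2.0·sin(2.0944)·2.0 = -5.9641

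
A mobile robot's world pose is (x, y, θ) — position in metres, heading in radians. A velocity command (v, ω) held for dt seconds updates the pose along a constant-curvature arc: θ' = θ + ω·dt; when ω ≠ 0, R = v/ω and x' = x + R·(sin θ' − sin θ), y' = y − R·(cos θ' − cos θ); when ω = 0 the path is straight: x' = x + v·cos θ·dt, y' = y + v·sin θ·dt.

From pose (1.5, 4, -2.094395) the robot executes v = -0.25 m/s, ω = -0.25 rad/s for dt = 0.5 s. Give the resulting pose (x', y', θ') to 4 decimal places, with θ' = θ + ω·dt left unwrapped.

θ' = -2.0944 + -0.25·0.5 = -2.2194
R = v/ω = -0.25/-0.25 = 1.0000
x' = 1.5 + 1.0000·(sin -2.2194 − sin -2.0944) = 1.5691
y' = 4 − 1.0000·(cos -2.2194 − cos -2.0944) = 4.1041

(1.5691, 4.1041, -2.2194)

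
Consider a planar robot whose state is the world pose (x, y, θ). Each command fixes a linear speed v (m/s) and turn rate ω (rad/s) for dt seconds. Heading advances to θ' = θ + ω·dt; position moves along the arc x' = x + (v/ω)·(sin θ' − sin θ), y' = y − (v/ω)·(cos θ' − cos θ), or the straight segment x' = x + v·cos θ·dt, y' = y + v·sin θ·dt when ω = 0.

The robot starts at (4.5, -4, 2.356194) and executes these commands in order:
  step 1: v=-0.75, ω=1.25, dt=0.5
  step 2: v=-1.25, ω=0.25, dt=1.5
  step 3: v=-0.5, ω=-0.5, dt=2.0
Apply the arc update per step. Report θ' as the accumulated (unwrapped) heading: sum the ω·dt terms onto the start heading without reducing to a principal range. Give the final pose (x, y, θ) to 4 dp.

(7.6119, -4.3875, 2.3562)

step 1: θ'=2.9812 (R=-0.6000) → pose (4.8284, -4.1680, 2.9812)
step 2: θ'=3.3562 (R=-5.0000) → pose (6.6918, -4.1175, 3.3562)
step 3: θ'=2.3562 (R=1.0000) → pose (7.6119, -4.3875, 2.3562)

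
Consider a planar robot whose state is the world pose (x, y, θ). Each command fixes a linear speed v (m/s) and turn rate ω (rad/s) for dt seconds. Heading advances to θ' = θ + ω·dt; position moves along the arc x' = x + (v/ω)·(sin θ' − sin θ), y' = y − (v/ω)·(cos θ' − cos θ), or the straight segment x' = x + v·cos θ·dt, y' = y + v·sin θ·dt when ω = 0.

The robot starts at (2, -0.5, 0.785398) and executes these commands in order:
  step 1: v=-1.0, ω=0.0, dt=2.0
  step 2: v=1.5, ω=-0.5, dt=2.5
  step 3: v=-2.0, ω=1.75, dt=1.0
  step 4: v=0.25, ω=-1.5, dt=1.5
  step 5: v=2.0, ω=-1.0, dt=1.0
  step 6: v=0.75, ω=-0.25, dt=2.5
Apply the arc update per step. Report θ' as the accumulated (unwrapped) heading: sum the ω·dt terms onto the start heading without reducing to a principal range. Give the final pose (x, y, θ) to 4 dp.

(1.7455, -5.3157, -2.5896)

step 1: θ'=0.7854 (straight) → pose (0.5858, -1.9142, 0.7854)
step 2: θ'=-0.4646 (R=-3.0000) → pose (4.0513, -1.3535, -0.4646)
step 3: θ'=1.2854 (R=-1.1429) → pose (2.4426, -2.0535, 1.2854)
step 4: θ'=-0.9646 (R=-0.1667) → pose (2.7395, -2.0055, -0.9646)
step 5: θ'=-1.9646 (R=-2.0000) → pose (2.9428, -3.9124, -1.9646)
step 6: θ'=-2.5896 (R=-3.0000) → pose (1.7455, -5.3157, -2.5896)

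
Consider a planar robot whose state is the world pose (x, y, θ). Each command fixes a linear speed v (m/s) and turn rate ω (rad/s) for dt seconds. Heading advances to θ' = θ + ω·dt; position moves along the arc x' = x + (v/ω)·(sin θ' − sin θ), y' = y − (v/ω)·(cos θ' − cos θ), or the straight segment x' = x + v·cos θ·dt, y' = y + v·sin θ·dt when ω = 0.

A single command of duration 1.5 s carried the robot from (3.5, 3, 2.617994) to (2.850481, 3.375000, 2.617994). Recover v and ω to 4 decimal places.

v = 0.5000, ω = 0.0000

Δθ = 2.617994 − 2.617994 = 0.000000
ω = Δθ/dt = 0.000000/1.5 = 0.0000
ω = 0 → v = (Δx·cos θ + Δy·sin θ)/dt = 0.5000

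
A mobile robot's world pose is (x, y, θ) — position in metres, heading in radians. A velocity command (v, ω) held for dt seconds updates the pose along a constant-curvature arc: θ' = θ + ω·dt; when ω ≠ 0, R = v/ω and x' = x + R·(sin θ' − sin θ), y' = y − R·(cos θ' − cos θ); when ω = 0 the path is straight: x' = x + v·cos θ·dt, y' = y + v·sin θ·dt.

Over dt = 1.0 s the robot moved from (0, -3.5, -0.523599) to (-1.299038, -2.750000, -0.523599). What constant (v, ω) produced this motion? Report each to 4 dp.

v = -1.5000, ω = 0.0000

Δθ = -0.523599 − -0.523599 = 0.000000
ω = Δθ/dt = 0.000000/1.0 = 0.0000
ω = 0 → v = (Δx·cos θ + Δy·sin θ)/dt = -1.5000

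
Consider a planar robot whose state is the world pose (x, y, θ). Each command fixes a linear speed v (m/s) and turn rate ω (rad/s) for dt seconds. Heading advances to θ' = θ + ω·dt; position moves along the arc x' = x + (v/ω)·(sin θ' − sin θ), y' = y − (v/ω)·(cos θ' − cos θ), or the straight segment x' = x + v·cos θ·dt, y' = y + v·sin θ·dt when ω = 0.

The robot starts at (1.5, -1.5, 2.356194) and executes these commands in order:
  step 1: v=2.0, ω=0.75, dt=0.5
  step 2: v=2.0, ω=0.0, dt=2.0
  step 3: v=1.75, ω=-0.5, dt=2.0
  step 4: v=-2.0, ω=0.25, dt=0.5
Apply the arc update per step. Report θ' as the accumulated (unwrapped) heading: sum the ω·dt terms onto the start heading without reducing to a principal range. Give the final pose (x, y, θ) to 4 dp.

(-4.8273, 2.3313, 1.8562)

step 1: θ'=2.7312 (R=2.6667) → pose (0.6783, -0.9404, 2.7312)
step 2: θ'=2.7312 (straight) → pose (-2.9895, 0.6555, 2.7312)
step 3: θ'=1.7312 (R=-3.5000) → pose (-5.0482, 3.3059, 1.7312)
step 4: θ'=1.8562 (R=-8.0000) → pose (-4.8273, 2.3313, 1.8562)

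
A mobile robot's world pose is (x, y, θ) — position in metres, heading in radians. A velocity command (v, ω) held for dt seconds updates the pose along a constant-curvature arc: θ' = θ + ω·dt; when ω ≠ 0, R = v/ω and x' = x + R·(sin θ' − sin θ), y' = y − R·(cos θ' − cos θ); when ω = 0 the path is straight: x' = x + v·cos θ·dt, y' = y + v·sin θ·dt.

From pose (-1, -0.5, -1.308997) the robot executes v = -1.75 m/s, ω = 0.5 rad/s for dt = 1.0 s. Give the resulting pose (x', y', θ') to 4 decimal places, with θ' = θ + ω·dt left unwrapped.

θ' = -1.3090 + 0.5·1.0 = -0.8090
R = v/ω = -1.75/0.5 = -3.5000
x' = -1 + -3.5000·(sin -0.8090 − sin -1.3090) = -1.8482
y' = -0.5 − -3.5000·(cos -0.8090 − cos -1.3090) = 1.0099

(-1.8482, 1.0099, -0.8090)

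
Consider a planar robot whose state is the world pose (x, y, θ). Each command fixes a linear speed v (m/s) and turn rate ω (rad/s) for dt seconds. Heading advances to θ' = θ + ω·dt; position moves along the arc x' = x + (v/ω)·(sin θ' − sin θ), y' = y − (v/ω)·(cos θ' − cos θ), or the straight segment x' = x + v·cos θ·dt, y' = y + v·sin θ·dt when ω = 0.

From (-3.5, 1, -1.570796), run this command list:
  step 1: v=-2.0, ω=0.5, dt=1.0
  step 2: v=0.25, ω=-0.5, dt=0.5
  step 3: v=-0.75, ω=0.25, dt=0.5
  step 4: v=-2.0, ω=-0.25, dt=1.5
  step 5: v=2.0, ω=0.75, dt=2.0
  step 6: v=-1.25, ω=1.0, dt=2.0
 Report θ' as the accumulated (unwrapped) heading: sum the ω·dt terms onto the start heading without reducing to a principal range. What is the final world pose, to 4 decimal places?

(-3.3961, 1.7431, 1.9292)

step 1: θ'=-1.0708 (R=-4.0000) → pose (-3.9897, 2.9177, -1.0708)
step 2: θ'=-1.3208 (R=-0.5000) → pose (-3.9440, 2.8017, -1.3208)
step 3: θ'=-1.1958 (R=-3.0000) → pose (-4.0592, 3.1583, -1.1958)
step 4: θ'=-1.5708 (R=8.0000) → pose (-4.6152, 6.0885, -1.5708)
step 5: θ'=-0.0708 (R=2.6667) → pose (-2.1371, 3.4285, -0.0708)
step 6: θ'=1.9292 (R=-1.2500) → pose (-3.3961, 1.7431, 1.9292)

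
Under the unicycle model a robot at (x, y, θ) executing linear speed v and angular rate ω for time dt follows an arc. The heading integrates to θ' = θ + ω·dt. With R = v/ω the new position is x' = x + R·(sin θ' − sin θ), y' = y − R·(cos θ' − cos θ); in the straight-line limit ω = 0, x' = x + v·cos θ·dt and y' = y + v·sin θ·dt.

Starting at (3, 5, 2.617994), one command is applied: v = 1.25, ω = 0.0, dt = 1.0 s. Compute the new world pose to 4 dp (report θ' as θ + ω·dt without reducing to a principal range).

θ' = 2.6180 + 0.0·1.0 = 2.6180
ω = 0 → straight: x' = 3 + 1.25·cos(2.6180)·1.0 = 1.9175
y' = 5 + 1.25·sin(2.6180)·1.0 = 5.6250

(1.9175, 5.6250, 2.6180)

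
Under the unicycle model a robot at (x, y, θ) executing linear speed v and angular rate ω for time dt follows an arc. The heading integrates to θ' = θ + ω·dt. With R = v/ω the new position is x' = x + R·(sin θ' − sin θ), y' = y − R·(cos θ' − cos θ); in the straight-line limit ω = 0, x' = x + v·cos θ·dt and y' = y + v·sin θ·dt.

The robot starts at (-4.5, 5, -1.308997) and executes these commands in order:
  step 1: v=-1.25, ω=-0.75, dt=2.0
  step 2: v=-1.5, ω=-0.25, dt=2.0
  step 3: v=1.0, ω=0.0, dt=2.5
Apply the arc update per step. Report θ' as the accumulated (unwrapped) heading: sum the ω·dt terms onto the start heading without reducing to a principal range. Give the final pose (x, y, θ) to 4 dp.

step 1: θ'=-2.8090 (R=1.6667) → pose (-3.4343, 7.0067, -2.8090)
step 2: θ'=-3.3090 (R=6.0000) → pose (-0.4756, 7.2516, -3.3090)
step 3: θ'=-3.3090 (straight) → pose (-2.9406, 7.6682, -3.3090)

(-2.9406, 7.6682, -3.3090)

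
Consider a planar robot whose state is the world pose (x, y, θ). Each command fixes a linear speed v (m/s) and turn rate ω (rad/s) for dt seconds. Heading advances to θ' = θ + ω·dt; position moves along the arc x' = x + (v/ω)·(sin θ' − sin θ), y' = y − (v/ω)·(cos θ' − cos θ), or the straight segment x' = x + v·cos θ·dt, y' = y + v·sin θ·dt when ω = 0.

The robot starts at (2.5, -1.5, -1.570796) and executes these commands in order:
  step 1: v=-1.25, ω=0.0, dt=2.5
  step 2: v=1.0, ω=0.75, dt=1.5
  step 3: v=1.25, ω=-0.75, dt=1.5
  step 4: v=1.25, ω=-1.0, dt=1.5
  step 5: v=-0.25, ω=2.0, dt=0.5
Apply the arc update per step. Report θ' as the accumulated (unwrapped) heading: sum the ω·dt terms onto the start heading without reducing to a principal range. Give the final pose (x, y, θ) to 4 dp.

(3.1457, -2.2639, -2.0708)

step 1: θ'=-1.5708 (straight) → pose (2.5000, 1.6250, -1.5708)
step 2: θ'=-0.4458 (R=1.3333) → pose (3.2584, 0.4220, -0.4458)
step 3: θ'=-1.5708 (R=-1.6667) → pose (4.2065, -1.0818, -1.5708)
step 4: θ'=-3.0708 (R=-1.2500) → pose (3.0449, -2.3287, -3.0708)
step 5: θ'=-2.0708 (R=-0.1250) → pose (3.1457, -2.2639, -2.0708)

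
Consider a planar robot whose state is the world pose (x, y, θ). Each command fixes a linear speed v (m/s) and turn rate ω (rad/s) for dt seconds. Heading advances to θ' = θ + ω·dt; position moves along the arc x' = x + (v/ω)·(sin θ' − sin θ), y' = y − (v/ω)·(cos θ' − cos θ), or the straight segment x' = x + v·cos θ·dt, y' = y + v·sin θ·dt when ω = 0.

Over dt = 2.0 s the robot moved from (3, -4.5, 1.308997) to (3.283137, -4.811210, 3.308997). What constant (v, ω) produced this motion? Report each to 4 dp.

v = -0.2500, ω = 1.0000

Δθ = 3.308997 − 1.308997 = 2.000000
ω = Δθ/dt = 2.000000/2.0 = 1.0000
R = −Δy/(cos θ' − cos θ) = -0.2500
v = R·ω = -0.2500·1.0000 = -0.2500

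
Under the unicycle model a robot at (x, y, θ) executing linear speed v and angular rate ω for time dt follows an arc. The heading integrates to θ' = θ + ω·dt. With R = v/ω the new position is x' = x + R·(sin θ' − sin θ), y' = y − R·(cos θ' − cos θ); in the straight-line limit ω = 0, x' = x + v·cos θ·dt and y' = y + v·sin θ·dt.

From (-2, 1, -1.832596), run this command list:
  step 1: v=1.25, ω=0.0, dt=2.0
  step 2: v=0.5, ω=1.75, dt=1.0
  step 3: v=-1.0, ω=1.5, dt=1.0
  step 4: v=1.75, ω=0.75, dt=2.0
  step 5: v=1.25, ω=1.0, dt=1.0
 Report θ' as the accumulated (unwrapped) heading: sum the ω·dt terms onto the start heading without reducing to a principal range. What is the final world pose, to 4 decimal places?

(-6.0489, -0.0310, 3.9174)

step 1: θ'=-1.8326 (straight) → pose (-2.6470, -1.4148, -1.8326)
step 2: θ'=-0.0826 (R=0.2857) → pose (-2.3946, -1.7735, -0.0826)
step 3: θ'=1.4174 (R=-0.6667) → pose (-3.1085, -2.3360, 1.4174)
step 4: θ'=2.9174 (R=2.3333) → pose (-4.8957, 0.2954, 2.9174)
step 5: θ'=3.9174 (R=1.2500) → pose (-6.0489, -0.0310, 3.9174)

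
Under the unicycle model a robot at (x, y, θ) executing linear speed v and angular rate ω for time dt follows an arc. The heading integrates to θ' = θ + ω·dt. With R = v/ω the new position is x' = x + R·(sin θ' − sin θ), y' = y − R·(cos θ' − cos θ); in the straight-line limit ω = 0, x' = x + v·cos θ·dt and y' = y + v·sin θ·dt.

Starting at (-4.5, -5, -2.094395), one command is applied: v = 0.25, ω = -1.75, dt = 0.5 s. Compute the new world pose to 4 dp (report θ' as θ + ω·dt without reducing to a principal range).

(-4.5992, -5.0693, -2.9694)

θ' = -2.0944 + -1.75·0.5 = -2.9694
R = v/ω = 0.25/-1.75 = -0.1429
x' = -4.5 + -0.1429·(sin -2.9694 − sin -2.0944) = -4.5992
y' = -5 − -0.1429·(cos -2.9694 − cos -2.0944) = -5.0693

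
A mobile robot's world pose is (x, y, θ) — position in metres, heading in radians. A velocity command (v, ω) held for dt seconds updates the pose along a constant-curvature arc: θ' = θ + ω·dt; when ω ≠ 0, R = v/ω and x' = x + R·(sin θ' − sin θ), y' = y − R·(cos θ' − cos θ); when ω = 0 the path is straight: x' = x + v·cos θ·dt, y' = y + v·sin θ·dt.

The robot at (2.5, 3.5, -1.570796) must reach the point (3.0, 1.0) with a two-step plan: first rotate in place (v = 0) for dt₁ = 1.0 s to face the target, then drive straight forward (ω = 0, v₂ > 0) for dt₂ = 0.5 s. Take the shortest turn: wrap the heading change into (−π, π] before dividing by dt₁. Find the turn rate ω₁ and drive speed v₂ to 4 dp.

heading to target = atan2(1−3.5, 3−2.5) = -1.3734
Δθ = wrap(-1.3734 − -1.5708) = 0.1974; ω₁ = Δθ/dt₁ = 0.1974
distance = √((3−2.5)² + (1−3.5)²) = 2.5495; v₂ = distance/dt₂ = 5.0990

ω₁ = 0.1974, v₂ = 5.0990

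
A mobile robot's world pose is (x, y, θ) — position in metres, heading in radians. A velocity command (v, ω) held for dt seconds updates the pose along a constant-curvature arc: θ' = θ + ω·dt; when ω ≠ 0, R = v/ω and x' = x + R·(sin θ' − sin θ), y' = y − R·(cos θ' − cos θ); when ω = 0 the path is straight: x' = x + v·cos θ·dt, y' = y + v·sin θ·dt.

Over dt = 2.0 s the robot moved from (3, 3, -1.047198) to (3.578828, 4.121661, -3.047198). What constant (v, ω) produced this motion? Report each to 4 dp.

v = -0.7500, ω = -1.0000

Δθ = -3.047198 − -1.047198 = -2.000000
ω = Δθ/dt = -2.000000/2.0 = -1.0000
R = −Δy/(cos θ' − cos θ) = 0.7500
v = R·ω = 0.7500·-1.0000 = -0.7500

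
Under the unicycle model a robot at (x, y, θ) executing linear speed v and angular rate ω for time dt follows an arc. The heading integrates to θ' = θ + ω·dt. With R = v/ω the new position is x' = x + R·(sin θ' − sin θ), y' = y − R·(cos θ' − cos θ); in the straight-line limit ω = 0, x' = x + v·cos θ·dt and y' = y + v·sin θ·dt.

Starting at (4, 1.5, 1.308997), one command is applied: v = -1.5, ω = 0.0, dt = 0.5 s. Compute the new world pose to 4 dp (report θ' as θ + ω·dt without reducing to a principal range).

(3.8059, 0.7756, 1.3090)

θ' = 1.3090 + 0.0·0.5 = 1.3090
ω = 0 → straight: x' = 4 + -1.5·cos(1.3090)·0.5 = 3.8059
y' = 1.5 + -1.5·sin(1.3090)·0.5 = 0.7756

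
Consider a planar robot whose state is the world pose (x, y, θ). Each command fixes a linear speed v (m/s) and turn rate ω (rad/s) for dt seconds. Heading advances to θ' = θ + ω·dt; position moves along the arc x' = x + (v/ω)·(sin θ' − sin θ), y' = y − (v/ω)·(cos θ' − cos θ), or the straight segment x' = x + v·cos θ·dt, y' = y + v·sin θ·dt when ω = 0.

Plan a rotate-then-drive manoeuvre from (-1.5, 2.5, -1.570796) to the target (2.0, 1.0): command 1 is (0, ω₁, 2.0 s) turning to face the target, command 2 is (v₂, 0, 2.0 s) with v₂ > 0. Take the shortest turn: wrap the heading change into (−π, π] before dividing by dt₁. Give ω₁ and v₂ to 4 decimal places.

ω₁ = 0.5830, v₂ = 1.9039

heading to target = atan2(1−2.5, 2−-1.5) = -0.4049
Δθ = wrap(-0.4049 − -1.5708) = 1.1659; ω₁ = Δθ/dt₁ = 0.5830
distance = √((2−-1.5)² + (1−2.5)²) = 3.8079; v₂ = distance/dt₂ = 1.9039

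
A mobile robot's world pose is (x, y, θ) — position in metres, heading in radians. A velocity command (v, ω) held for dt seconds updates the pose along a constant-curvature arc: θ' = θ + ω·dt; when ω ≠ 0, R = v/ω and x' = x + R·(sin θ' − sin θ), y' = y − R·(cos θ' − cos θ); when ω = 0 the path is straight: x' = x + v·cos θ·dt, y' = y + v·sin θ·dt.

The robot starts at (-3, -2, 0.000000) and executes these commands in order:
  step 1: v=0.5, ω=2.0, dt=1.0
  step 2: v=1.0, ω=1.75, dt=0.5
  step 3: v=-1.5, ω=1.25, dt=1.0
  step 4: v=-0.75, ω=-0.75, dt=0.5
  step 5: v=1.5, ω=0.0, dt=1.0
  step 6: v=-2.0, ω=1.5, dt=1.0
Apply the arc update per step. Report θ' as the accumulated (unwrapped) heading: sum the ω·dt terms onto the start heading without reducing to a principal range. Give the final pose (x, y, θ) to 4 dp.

step 1: θ'=2.0000 (R=0.2500) → pose (-2.7727, -1.6460, 2.0000)
step 2: θ'=2.8750 (R=0.5714) → pose (-3.1417, -1.3325, 2.8750)
step 3: θ'=4.1250 (R=-1.2000) → pose (-1.8267, -0.8399, 4.1250)
step 4: θ'=3.7500 (R=1.0000) → pose (-1.5659, -0.5736, 3.7500)
step 5: θ'=3.7500 (straight) → pose (-2.7967, -1.4309, 3.7500)
step 6: θ'=5.2500 (R=-1.3333) → pose (-2.4136, 0.3460, 5.2500)

(-2.4136, 0.3460, 5.2500)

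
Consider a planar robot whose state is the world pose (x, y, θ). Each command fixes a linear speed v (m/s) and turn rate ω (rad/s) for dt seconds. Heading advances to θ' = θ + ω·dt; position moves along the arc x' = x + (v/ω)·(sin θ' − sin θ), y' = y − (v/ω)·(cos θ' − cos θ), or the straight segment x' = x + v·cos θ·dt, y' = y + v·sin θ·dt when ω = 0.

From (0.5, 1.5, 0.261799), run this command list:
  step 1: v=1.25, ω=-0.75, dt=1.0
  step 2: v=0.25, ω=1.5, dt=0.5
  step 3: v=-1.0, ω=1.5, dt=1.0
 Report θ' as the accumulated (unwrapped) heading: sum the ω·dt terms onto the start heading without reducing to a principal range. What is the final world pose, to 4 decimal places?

step 1: θ'=-0.4882 (R=-1.6667) → pose (1.7131, 1.3621, -0.4882)
step 2: θ'=0.2618 (R=0.1667) → pose (1.8344, 1.3483, 0.2618)
step 3: θ'=1.7618 (R=-0.6667) → pose (1.3524, 0.5778, 1.7618)

(1.3524, 0.5778, 1.7618)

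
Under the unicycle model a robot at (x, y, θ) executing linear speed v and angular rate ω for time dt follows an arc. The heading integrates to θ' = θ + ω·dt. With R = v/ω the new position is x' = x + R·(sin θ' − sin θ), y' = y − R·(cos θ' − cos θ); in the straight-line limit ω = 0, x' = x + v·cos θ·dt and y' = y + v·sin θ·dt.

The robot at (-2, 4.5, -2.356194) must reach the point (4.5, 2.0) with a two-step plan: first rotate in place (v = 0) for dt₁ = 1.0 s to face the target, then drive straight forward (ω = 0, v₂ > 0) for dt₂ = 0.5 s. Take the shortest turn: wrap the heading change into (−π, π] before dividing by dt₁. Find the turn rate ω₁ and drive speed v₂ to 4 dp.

heading to target = atan2(2−4.5, 4.5−-2) = -0.3672
Δθ = wrap(-0.3672 − -2.3562) = 1.9890; ω₁ = Δθ/dt₁ = 1.9890
distance = √((4.5−-2)² + (2−4.5)²) = 6.9642; v₂ = distance/dt₂ = 13.9284

ω₁ = 1.9890, v₂ = 13.9284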